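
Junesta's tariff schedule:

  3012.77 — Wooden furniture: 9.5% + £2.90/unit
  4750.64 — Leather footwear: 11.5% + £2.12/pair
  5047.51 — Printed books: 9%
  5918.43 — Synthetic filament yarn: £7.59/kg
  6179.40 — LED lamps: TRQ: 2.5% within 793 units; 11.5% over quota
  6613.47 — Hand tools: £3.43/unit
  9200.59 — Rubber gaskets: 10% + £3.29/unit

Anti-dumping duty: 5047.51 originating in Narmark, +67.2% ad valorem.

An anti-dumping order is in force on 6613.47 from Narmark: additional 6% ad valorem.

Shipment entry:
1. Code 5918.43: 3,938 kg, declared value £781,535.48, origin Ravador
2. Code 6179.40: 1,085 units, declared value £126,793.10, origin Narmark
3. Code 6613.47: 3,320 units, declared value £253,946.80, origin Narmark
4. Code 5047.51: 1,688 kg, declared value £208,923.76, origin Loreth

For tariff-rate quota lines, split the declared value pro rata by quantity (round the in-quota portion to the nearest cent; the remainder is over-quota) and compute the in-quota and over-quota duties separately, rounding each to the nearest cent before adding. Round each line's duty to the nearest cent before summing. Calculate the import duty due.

Line 1 (5918.43, Ravador, 3,938 kg, £781,535.48):
Base rate for 5918.43 is £7.59/kg.
Duty = 3,938 × £7.59 = £29,889.42.
Line 2 (6179.40, Narmark, 1,085 units, £126,793.10):
Code 6179.40 is under a tariff-rate quota (threshold 793 units). In-quota: 793 units at 2.5%; over-quota: 292 units at 11.5%.
Pro-rata value split: in-quota = £126,793.10 × 793/1,085 = £92,669.98; over-quota = £126,793.10 − £92,669.98 = £34,123.12.
In-quota duty = £92,669.98 × 2.5% = £2,316.75. Over-quota duty = £34,123.12 × 11.5% = £3,924.16.
Line duty = £2,316.75 + £3,924.16 = £6,240.91.
Line 3 (6613.47, Narmark, 3,320 units, £253,946.80):
Base rate for 6613.47 is £3.43/unit.
Additional duty on 6613.47 from Narmark: +6% ad valorem. Applied ad valorem rate = 6%.
Duty = £253,946.80 × 6% + 3,320 × £3.43 = £26,624.41.
Line 4 (5047.51, Loreth, 1,688 kg, £208,923.76):
Base rate for 5047.51 is 9%.
The additional-duty order on 5047.51 targets Narmark, not Loreth; it does not apply.
Duty = £208,923.76 × 9% = £18,803.14.
Total = £29,889.42 + £6,240.91 + £26,624.41 + £18,803.14 = £81,557.88.

£81,557.88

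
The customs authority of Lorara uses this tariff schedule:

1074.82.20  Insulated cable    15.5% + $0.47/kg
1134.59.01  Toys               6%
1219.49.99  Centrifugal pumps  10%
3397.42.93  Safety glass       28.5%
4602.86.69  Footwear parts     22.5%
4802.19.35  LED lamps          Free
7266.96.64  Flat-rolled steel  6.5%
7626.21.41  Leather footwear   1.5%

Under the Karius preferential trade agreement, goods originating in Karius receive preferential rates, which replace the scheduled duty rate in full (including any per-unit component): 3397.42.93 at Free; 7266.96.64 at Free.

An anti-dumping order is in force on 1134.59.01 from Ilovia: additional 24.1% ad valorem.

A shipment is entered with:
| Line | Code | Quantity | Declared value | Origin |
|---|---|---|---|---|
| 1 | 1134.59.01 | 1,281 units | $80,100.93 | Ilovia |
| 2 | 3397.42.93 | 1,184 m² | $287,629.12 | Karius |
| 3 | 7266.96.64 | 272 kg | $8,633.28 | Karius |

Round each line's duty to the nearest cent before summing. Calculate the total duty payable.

$24,110.38

Line 1 (1134.59.01, Ilovia, 1,281 units, $80,100.93):
Base rate for 1134.59.01 is 6%.
Additional duty on 1134.59.01 from Ilovia: +24.1%. Applied ad valorem rate: 6% + 24.1% = 30.1%.
Duty = $80,100.93 × 30.1% = $24,110.38.
Line 2 (3397.42.93, Karius, 1,184 m², $287,629.12):
Base rate for 3397.42.93 is 28.5%.
Origin Karius qualifies under the Lorara–Karius agreement and 3397.42.93 is covered: preferential rate Free applies instead.
Duty = $287,629.12 × 0% = $0.00.
Line 3 (7266.96.64, Karius, 272 kg, $8,633.28):
Base rate for 7266.96.64 is 6.5%.
Origin Karius qualifies under the Lorara–Karius agreement and 7266.96.64 is covered: preferential rate Free applies instead.
Duty = $8,633.28 × 0% = $0.00.
Total = $24,110.38 + $0.00 + $0.00 = $24,110.38.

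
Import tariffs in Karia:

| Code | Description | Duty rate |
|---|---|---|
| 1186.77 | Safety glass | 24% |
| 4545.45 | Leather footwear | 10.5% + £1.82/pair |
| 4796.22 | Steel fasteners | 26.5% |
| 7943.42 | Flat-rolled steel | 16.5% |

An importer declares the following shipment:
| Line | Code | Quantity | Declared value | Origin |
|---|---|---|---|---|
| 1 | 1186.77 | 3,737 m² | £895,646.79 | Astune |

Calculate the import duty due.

£214,955.23

Line 1 (1186.77, Astune, 3,737 m², £895,646.79):
Base rate for 1186.77 is 24%.
Duty = £895,646.79 × 24% = £214,955.23.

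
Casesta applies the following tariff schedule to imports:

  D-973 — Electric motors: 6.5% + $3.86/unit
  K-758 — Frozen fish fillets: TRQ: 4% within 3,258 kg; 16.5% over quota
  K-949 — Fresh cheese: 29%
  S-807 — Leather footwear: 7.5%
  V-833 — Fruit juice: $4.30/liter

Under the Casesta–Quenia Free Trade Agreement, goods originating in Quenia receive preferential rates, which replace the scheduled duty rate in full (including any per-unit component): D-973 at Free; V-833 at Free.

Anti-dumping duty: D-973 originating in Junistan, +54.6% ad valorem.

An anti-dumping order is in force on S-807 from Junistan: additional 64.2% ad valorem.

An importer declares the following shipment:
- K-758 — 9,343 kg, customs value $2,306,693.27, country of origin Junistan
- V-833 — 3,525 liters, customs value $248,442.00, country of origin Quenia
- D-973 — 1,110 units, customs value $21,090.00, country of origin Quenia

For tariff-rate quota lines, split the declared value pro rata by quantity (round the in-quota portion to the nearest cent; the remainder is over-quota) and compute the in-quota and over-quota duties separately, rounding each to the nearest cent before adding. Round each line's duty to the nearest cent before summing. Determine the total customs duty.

$280,058.43

Line 1 (K-758, Junistan, 9,343 kg, $2,306,693.27):
Code K-758 is under a tariff-rate quota (threshold 3,258 kg). In-quota: 3,258 kg at 4%; over-quota: 6,085 kg at 16.5%.
Pro-rata value split: in-quota = $2,306,693.27 × 3,258/9,343 = $804,367.62; over-quota = $2,306,693.27 − $804,367.62 = $1,502,325.65.
In-quota duty = $804,367.62 × 4% = $32,174.70. Over-quota duty = $1,502,325.65 × 16.5% = $247,883.73.
Line duty = $32,174.70 + $247,883.73 = $280,058.43.
Line 2 (V-833, Quenia, 3,525 liters, $248,442.00):
Base rate for V-833 is $4.30/liter.
Origin Quenia qualifies under the Casesta–Quenia agreement and V-833 is covered: preferential rate Free applies instead.
Duty = $248,442.00 × 0% = $0.00.
Line 3 (D-973, Quenia, 1,110 units, $21,090.00):
Base rate for D-973 is 6.5% + $3.86/unit.
Origin Quenia qualifies under the Casesta–Quenia agreement and D-973 is covered: preferential rate Free applies instead.
The additional-duty order on D-973 targets Junistan, not Quenia; it does not apply.
Duty = $21,090.00 × 0% = $0.00.
Total = $280,058.43 + $0.00 + $0.00 = $280,058.43.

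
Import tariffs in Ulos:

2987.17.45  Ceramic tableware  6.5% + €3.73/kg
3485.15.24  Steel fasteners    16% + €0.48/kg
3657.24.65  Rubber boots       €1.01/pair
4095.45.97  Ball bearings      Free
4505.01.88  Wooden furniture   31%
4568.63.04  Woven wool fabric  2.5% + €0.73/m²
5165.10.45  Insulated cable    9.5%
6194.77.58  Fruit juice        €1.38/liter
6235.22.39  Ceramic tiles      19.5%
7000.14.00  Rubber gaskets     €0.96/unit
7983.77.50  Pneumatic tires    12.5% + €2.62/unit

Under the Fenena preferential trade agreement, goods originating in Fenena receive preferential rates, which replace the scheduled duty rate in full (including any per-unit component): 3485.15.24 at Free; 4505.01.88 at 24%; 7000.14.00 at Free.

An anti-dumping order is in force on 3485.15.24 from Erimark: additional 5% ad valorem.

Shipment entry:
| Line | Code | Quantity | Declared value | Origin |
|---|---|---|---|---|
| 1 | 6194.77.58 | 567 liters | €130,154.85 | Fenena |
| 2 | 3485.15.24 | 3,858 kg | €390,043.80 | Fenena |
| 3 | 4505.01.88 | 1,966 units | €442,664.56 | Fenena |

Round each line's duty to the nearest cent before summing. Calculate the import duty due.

Line 1 (6194.77.58, Fenena, 567 liters, €130,154.85):
Base rate for 6194.77.58 is €1.38/liter.
Origin Fenena is the FTA partner but 6194.77.58 is not on the preference list; base rate stands.
Duty = 567 × €1.38 = €782.46.
Line 2 (3485.15.24, Fenena, 3,858 kg, €390,043.80):
Base rate for 3485.15.24 is 16% + €0.48/kg.
Origin Fenena qualifies under the Ulos–Fenena agreement and 3485.15.24 is covered: preferential rate Free applies instead.
The additional-duty order on 3485.15.24 targets Erimark, not Fenena; it does not apply.
Duty = €390,043.80 × 0% = €0.00.
Line 3 (4505.01.88, Fenena, 1,966 units, €442,664.56):
Base rate for 4505.01.88 is 31%.
Origin Fenena qualifies under the Ulos–Fenena agreement and 4505.01.88 is covered: preferential rate 24% applies instead.
Duty = €442,664.56 × 24% = €106,239.49.
Total = €782.46 + €0.00 + €106,239.49 = €107,021.95.

€107,021.95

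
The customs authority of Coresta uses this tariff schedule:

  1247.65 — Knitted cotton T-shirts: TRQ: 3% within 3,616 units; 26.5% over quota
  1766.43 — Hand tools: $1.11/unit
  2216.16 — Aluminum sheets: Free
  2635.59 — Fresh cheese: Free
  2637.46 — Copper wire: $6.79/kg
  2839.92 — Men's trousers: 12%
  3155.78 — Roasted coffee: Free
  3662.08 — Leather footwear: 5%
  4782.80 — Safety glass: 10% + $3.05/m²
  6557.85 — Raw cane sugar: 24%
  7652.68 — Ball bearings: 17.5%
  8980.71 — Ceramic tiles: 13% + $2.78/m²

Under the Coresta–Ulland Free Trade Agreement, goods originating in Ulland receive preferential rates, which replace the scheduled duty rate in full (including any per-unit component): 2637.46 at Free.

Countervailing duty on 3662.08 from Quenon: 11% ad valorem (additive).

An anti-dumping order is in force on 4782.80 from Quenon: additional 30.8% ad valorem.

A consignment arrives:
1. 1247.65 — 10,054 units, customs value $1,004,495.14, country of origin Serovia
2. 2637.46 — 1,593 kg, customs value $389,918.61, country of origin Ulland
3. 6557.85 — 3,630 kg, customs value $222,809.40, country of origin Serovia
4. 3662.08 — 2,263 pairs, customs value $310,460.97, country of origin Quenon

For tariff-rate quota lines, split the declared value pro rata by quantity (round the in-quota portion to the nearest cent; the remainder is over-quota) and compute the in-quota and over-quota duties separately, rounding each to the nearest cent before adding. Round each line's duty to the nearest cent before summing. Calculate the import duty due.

Line 1 (1247.65, Serovia, 10,054 units, $1,004,495.14):
Code 1247.65 is under a tariff-rate quota (threshold 3,616 units). In-quota: 3,616 units at 3%; over-quota: 6,438 units at 26.5%.
Pro-rata value split: in-quota = $1,004,495.14 × 3,616/10,054 = $361,274.56; over-quota = $1,004,495.14 − $361,274.56 = $643,220.58.
In-quota duty = $361,274.56 × 3% = $10,838.24. Over-quota duty = $643,220.58 × 26.5% = $170,453.45.
Line duty = $10,838.24 + $170,453.45 = $181,291.69.
Line 2 (2637.46, Ulland, 1,593 kg, $389,918.61):
Base rate for 2637.46 is $6.79/kg.
Origin Ulland qualifies under the Coresta–Ulland agreement and 2637.46 is covered: preferential rate Free applies instead.
Duty = $389,918.61 × 0% = $0.00.
Line 3 (6557.85, Serovia, 3,630 kg, $222,809.40):
Base rate for 6557.85 is 24%.
Duty = $222,809.40 × 24% = $53,474.26.
Line 4 (3662.08, Quenon, 2,263 pairs, $310,460.97):
Base rate for 3662.08 is 5%.
Additional duty on 3662.08 from Quenon: +11%. Applied ad valorem rate: 5% + 11% = 16%.
Duty = $310,460.97 × 16% = $49,673.76.
Total = $181,291.69 + $0.00 + $53,474.26 + $49,673.76 = $284,439.71.

$284,439.71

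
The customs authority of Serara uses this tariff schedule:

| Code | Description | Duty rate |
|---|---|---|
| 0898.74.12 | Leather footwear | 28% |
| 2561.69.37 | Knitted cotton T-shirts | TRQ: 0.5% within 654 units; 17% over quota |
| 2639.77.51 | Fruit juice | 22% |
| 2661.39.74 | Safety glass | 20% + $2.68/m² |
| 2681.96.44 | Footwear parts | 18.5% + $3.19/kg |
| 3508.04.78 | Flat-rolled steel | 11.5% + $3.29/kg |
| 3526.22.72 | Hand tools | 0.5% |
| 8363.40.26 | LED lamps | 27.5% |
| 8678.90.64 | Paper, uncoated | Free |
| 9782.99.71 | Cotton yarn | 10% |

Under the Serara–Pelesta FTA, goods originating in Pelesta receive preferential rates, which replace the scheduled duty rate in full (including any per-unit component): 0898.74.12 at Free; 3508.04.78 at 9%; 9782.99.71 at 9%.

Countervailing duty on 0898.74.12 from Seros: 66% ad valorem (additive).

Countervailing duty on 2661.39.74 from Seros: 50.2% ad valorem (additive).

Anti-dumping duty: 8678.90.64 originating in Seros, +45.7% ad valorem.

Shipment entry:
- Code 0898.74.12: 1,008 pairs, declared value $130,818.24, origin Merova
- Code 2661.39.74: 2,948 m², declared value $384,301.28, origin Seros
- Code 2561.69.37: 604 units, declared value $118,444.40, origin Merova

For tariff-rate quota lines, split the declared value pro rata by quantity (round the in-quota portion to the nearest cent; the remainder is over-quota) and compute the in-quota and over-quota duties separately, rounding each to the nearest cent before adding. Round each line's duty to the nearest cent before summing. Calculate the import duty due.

$314,901.47

Line 1 (0898.74.12, Merova, 1,008 pairs, $130,818.24):
Base rate for 0898.74.12 is 28%.
0898.74.12 has an FTA preferential rate, but origin Merova is not Pelesta; base rate stands.
The additional-duty order on 0898.74.12 targets Seros, not Merova; it does not apply.
Duty = $130,818.24 × 28% = $36,629.11.
Line 2 (2661.39.74, Seros, 2,948 m², $384,301.28):
Base rate for 2661.39.74 is 20% + $2.68/m².
Additional duty on 2661.39.74 from Seros: +50.2%. Applied ad valorem rate: 20% + 50.2% = 70.2%.
Duty = $384,301.28 × 70.2% + 2,948 × $2.68 = $277,680.14.
Line 3 (2561.69.37, Merova, 604 units, $118,444.40):
Code 2561.69.37 is under a tariff-rate quota (threshold 654 units). Quantity 604 units is within the quota, so the in-quota rate 0.5% applies to the full value.
Duty = $118,444.40 × 0.5% = $592.22.
Total = $36,629.11 + $277,680.14 + $592.22 = $314,901.47.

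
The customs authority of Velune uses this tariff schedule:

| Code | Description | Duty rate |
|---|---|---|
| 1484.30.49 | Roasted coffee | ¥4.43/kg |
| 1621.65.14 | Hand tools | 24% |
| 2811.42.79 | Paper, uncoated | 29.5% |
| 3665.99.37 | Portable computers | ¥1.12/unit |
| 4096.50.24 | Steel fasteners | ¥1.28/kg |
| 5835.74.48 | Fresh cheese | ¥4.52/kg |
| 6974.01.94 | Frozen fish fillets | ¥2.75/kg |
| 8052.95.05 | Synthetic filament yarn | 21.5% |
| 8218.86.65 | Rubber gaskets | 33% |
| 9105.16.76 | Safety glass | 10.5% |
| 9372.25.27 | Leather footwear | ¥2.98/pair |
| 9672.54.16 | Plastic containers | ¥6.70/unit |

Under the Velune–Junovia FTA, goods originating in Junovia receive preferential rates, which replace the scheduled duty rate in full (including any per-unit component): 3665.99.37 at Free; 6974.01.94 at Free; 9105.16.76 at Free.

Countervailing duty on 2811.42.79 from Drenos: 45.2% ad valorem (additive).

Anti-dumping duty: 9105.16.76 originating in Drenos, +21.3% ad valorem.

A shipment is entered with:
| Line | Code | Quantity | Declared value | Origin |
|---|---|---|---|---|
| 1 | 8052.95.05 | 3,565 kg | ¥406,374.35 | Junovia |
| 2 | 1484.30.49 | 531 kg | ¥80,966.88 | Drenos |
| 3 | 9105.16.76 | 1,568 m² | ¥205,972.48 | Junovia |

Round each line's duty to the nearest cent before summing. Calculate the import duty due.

¥89,722.82

Line 1 (8052.95.05, Junovia, 3,565 kg, ¥406,374.35):
Base rate for 8052.95.05 is 21.5%.
Origin Junovia is the FTA partner but 8052.95.05 is not on the preference list; base rate stands.
Duty = ¥406,374.35 × 21.5% = ¥87,370.49.
Line 2 (1484.30.49, Drenos, 531 kg, ¥80,966.88):
Base rate for 1484.30.49 is ¥4.43/kg.
Duty = 531 × ¥4.43 = ¥2,352.33.
Line 3 (9105.16.76, Junovia, 1,568 m², ¥205,972.48):
Base rate for 9105.16.76 is 10.5%.
Origin Junovia qualifies under the Velune–Junovia agreement and 9105.16.76 is covered: preferential rate Free applies instead.
The additional-duty order on 9105.16.76 targets Drenos, not Junovia; it does not apply.
Duty = ¥205,972.48 × 0% = ¥0.00.
Total = ¥87,370.49 + ¥2,352.33 + ¥0.00 = ¥89,722.82.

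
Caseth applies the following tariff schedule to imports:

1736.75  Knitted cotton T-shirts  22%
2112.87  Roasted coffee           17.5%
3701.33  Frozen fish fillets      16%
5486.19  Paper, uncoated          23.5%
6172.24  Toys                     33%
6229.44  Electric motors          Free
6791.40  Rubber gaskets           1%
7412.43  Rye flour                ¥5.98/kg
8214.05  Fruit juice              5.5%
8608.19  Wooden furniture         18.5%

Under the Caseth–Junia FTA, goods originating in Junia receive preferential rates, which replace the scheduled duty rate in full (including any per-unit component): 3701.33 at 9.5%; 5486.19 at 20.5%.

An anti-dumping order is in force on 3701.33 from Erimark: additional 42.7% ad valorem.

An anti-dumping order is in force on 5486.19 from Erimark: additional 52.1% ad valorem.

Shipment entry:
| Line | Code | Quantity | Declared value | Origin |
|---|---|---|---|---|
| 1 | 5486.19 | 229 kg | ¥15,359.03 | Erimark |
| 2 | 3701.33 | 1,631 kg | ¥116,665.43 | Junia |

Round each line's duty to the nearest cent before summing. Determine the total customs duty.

Line 1 (5486.19, Erimark, 229 kg, ¥15,359.03):
Base rate for 5486.19 is 23.5%.
5486.19 has an FTA preferential rate, but origin Erimark is not Junia; base rate stands.
Additional duty on 5486.19 from Erimark: +52.1%. Applied ad valorem rate: 23.5% + 52.1% = 75.6%.
Duty = ¥15,359.03 × 75.6% = ¥11,611.43.
Line 2 (3701.33, Junia, 1,631 kg, ¥116,665.43):
Base rate for 3701.33 is 16%.
Origin Junia qualifies under the Caseth–Junia agreement and 3701.33 is covered: preferential rate 9.5% applies instead.
The additional-duty order on 3701.33 targets Erimark, not Junia; it does not apply.
Duty = ¥116,665.43 × 9.5% = ¥11,083.22.
Total = ¥11,611.43 + ¥11,083.22 = ¥22,694.65.

¥22,694.65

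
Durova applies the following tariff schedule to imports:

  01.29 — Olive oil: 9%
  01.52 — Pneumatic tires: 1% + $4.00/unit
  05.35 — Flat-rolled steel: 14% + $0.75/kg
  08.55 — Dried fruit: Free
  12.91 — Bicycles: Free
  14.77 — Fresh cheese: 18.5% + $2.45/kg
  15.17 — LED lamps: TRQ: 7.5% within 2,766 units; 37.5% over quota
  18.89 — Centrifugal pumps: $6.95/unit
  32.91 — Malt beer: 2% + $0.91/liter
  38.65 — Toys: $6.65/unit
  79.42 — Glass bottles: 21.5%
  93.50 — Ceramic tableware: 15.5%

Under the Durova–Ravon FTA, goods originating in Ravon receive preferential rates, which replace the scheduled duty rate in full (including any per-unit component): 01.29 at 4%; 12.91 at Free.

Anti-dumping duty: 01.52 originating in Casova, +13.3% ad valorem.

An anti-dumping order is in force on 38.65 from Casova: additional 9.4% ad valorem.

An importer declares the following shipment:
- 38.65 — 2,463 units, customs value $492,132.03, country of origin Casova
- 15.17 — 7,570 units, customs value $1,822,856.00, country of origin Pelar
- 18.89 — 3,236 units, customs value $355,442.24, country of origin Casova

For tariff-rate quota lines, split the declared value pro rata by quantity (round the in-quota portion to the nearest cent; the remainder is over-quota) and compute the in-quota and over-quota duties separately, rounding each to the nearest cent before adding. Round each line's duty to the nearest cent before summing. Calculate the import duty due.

$568,884.72

Line 1 (38.65, Casova, 2,463 units, $492,132.03):
Base rate for 38.65 is $6.65/unit.
Additional duty on 38.65 from Casova: +9.4% ad valorem. Applied ad valorem rate = 9.4%.
Duty = $492,132.03 × 9.4% + 2,463 × $6.65 = $62,639.36.
Line 2 (15.17, Pelar, 7,570 units, $1,822,856.00):
Code 15.17 is under a tariff-rate quota (threshold 2,766 units). In-quota: 2,766 units at 7.5%; over-quota: 4,804 units at 37.5%.
Pro-rata value split: in-quota = $1,822,856.00 × 2,766/7,570 = $666,052.80; over-quota = $1,822,856.00 − $666,052.80 = $1,156,803.20.
In-quota duty = $666,052.80 × 7.5% = $49,953.96. Over-quota duty = $1,156,803.20 × 37.5% = $433,801.20.
Line duty = $49,953.96 + $433,801.20 = $483,755.16.
Line 3 (18.89, Casova, 3,236 units, $355,442.24):
Base rate for 18.89 is $6.95/unit.
Duty = 3,236 × $6.95 = $22,490.20.
Total = $62,639.36 + $483,755.16 + $22,490.20 = $568,884.72.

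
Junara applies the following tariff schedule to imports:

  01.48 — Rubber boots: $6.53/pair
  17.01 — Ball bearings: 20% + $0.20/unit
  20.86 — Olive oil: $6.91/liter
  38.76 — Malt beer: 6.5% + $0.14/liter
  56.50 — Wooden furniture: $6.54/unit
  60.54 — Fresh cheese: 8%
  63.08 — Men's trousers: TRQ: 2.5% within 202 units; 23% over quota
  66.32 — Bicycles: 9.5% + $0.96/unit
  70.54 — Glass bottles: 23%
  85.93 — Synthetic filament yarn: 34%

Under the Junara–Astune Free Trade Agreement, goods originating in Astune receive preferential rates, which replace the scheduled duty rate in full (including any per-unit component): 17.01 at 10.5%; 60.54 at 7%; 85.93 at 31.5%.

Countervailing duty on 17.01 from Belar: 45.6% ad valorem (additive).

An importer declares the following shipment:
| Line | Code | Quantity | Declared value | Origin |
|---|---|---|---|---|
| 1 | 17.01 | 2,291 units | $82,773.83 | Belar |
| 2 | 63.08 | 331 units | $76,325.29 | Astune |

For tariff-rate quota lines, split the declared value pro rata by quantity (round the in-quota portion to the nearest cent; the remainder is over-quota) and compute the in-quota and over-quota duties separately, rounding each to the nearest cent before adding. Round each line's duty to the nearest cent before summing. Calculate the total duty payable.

$62,763.92

Line 1 (17.01, Belar, 2,291 units, $82,773.83):
Base rate for 17.01 is 20% + $0.20/unit.
17.01 has an FTA preferential rate, but origin Belar is not Astune; base rate stands.
Additional duty on 17.01 from Belar: +45.6%. Applied ad valorem rate: 20% + 45.6% = 65.6%.
Duty = $82,773.83 × 65.6% + 2,291 × $0.20 = $54,757.83.
Line 2 (63.08, Astune, 331 units, $76,325.29):
Code 63.08 is under a tariff-rate quota (threshold 202 units). In-quota: 202 units at 2.5%; over-quota: 129 units at 23%.
Pro-rata value split: in-quota = $76,325.29 × 202/331 = $46,579.18; over-quota = $76,325.29 − $46,579.18 = $29,746.11.
In-quota duty = $46,579.18 × 2.5% = $1,164.48. Over-quota duty = $29,746.11 × 23% = $6,841.61.
Line duty = $1,164.48 + $6,841.61 = $8,006.09.
Total = $54,757.83 + $8,006.09 = $62,763.92.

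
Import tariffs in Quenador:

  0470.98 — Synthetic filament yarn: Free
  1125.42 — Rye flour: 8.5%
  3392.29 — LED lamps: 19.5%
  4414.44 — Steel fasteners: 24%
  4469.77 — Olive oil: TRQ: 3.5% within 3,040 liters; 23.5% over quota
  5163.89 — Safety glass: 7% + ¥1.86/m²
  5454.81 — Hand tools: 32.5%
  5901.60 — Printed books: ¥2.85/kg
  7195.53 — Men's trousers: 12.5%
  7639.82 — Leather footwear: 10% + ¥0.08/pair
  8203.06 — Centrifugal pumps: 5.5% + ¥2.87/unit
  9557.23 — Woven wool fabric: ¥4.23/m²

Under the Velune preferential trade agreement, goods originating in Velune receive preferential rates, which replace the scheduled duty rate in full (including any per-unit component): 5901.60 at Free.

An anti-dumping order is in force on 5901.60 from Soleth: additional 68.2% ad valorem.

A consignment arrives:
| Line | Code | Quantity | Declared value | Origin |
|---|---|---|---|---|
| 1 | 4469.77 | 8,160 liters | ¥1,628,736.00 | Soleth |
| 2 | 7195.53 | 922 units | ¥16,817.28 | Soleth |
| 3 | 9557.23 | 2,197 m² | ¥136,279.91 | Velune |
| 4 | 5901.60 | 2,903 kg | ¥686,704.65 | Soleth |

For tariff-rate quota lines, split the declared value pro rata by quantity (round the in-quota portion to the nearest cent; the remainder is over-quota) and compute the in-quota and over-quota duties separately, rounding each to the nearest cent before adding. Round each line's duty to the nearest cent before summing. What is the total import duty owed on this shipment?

¥749,397.75

Line 1 (4469.77, Soleth, 8,160 liters, ¥1,628,736.00):
Code 4469.77 is under a tariff-rate quota (threshold 3,040 liters). In-quota: 3,040 liters at 3.5%; over-quota: 5,120 liters at 23.5%.
Pro-rata value split: in-quota = ¥1,628,736.00 × 3,040/8,160 = ¥606,784.00; over-quota = ¥1,628,736.00 − ¥606,784.00 = ¥1,021,952.00.
In-quota duty = ¥606,784.00 × 3.5% = ¥21,237.44. Over-quota duty = ¥1,021,952.00 × 23.5% = ¥240,158.72.
Line duty = ¥21,237.44 + ¥240,158.72 = ¥261,396.16.
Line 2 (7195.53, Soleth, 922 units, ¥16,817.28):
Base rate for 7195.53 is 12.5%.
Duty = ¥16,817.28 × 12.5% = ¥2,102.16.
Line 3 (9557.23, Velune, 2,197 m², ¥136,279.91):
Base rate for 9557.23 is ¥4.23/m².
Origin Velune is the FTA partner but 9557.23 is not on the preference list; base rate stands.
Duty = 2,197 × ¥4.23 = ¥9,293.31.
Line 4 (5901.60, Soleth, 2,903 kg, ¥686,704.65):
Base rate for 5901.60 is ¥2.85/kg.
5901.60 has an FTA preferential rate, but origin Soleth is not Velune; base rate stands.
Additional duty on 5901.60 from Soleth: +68.2% ad valorem. Applied ad valorem rate = 68.2%.
Duty = ¥686,704.65 × 68.2% + 2,903 × ¥2.85 = ¥476,606.12.
Total = ¥261,396.16 + ¥2,102.16 + ¥9,293.31 + ¥476,606.12 = ¥749,397.75.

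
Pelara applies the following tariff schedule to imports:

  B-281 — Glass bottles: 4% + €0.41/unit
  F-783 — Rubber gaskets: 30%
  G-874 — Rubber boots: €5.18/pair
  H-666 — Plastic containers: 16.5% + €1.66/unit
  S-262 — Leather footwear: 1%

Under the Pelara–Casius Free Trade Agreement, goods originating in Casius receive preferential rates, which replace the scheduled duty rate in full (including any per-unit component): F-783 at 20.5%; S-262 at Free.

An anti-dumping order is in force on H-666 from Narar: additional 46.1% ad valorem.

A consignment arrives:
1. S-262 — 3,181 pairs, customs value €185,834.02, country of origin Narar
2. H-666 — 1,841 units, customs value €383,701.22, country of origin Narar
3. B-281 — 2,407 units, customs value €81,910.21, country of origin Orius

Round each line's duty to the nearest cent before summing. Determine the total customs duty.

Line 1 (S-262, Narar, 3,181 pairs, €185,834.02):
Base rate for S-262 is 1%.
S-262 has an FTA preferential rate, but origin Narar is not Casius; base rate stands.
Duty = €185,834.02 × 1% = €1,858.34.
Line 2 (H-666, Narar, 1,841 units, €383,701.22):
Base rate for H-666 is 16.5% + €1.66/unit.
Additional duty on H-666 from Narar: +46.1%. Applied ad valorem rate: 16.5% + 46.1% = 62.6%.
Duty = €383,701.22 × 62.6% + 1,841 × €1.66 = €243,253.02.
Line 3 (B-281, Orius, 2,407 units, €81,910.21):
Base rate for B-281 is 4% + €0.41/unit.
Duty = €81,910.21 × 4% + 2,407 × €0.41 = €4,263.28.
Total = €1,858.34 + €243,253.02 + €4,263.28 = €249,374.64.

€249,374.64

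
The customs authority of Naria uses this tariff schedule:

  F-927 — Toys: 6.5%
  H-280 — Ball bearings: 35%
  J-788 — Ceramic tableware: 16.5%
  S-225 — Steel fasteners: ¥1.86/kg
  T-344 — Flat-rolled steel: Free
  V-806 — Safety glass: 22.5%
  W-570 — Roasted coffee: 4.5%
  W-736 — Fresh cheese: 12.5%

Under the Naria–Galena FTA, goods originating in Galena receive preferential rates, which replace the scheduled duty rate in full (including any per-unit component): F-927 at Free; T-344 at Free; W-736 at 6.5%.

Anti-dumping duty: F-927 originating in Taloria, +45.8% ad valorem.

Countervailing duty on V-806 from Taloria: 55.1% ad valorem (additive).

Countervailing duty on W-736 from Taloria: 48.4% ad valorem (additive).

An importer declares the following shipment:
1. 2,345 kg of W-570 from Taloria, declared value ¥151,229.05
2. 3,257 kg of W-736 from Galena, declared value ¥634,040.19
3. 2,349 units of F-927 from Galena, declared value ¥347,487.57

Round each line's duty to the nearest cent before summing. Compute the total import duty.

Line 1 (W-570, Taloria, 2,345 kg, ¥151,229.05):
Base rate for W-570 is 4.5%.
Duty = ¥151,229.05 × 4.5% = ¥6,805.31.
Line 2 (W-736, Galena, 3,257 kg, ¥634,040.19):
Base rate for W-736 is 12.5%.
Origin Galena qualifies under the Naria–Galena agreement and W-736 is covered: preferential rate 6.5% applies instead.
The additional-duty order on W-736 targets Taloria, not Galena; it does not apply.
Duty = ¥634,040.19 × 6.5% = ¥41,212.61.
Line 3 (F-927, Galena, 2,349 units, ¥347,487.57):
Base rate for F-927 is 6.5%.
Origin Galena qualifies under the Naria–Galena agreement and F-927 is covered: preferential rate Free applies instead.
The additional-duty order on F-927 targets Taloria, not Galena; it does not apply.
Duty = ¥347,487.57 × 0% = ¥0.00.
Total = ¥6,805.31 + ¥41,212.61 + ¥0.00 = ¥48,017.92.

¥48,017.92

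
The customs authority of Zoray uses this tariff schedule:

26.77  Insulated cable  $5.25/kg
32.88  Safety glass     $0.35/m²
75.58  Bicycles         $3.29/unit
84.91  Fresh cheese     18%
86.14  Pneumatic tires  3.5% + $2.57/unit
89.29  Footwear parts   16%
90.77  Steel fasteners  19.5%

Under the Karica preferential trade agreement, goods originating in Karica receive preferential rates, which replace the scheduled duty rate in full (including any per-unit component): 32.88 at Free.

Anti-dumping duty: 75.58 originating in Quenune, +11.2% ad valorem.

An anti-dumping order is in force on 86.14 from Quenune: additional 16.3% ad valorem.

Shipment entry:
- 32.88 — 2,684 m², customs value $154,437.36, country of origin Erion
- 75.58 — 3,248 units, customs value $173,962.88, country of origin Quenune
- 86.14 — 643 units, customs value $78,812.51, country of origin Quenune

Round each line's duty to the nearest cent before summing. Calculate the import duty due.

$48,366.55

Line 1 (32.88, Erion, 2,684 m², $154,437.36):
Base rate for 32.88 is $0.35/m².
32.88 has an FTA preferential rate, but origin Erion is not Karica; base rate stands.
Duty = 2,684 × $0.35 = $939.40.
Line 2 (75.58, Quenune, 3,248 units, $173,962.88):
Base rate for 75.58 is $3.29/unit.
Additional duty on 75.58 from Quenune: +11.2% ad valorem. Applied ad valorem rate = 11.2%.
Duty = $173,962.88 × 11.2% + 3,248 × $3.29 = $30,169.76.
Line 3 (86.14, Quenune, 643 units, $78,812.51):
Base rate for 86.14 is 3.5% + $2.57/unit.
Additional duty on 86.14 from Quenune: +16.3%. Applied ad valorem rate: 3.5% + 16.3% = 19.8%.
Duty = $78,812.51 × 19.8% + 643 × $2.57 = $17,257.39.
Total = $939.40 + $30,169.76 + $17,257.39 = $48,366.55.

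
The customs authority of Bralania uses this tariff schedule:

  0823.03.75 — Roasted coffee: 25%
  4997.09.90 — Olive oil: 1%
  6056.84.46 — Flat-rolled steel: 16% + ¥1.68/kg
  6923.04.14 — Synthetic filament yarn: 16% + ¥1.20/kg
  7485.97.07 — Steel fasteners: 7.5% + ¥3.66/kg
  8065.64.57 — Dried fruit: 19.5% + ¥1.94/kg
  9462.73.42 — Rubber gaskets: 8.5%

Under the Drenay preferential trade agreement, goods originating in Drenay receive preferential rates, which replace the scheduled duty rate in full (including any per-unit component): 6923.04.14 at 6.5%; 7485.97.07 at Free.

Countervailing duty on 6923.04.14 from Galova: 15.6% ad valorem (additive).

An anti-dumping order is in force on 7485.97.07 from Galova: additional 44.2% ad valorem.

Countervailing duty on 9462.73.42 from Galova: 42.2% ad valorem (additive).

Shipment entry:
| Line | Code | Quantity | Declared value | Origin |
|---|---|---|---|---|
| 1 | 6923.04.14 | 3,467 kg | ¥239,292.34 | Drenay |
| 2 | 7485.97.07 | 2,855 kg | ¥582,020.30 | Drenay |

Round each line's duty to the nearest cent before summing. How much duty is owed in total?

Line 1 (6923.04.14, Drenay, 3,467 kg, ¥239,292.34):
Base rate for 6923.04.14 is 16% + ¥1.20/kg.
Origin Drenay qualifies under the Bralania–Drenay agreement and 6923.04.14 is covered: preferential rate 6.5% applies instead.
The additional-duty order on 6923.04.14 targets Galova, not Drenay; it does not apply.
Duty = ¥239,292.34 × 6.5% = ¥15,554.00.
Line 2 (7485.97.07, Drenay, 2,855 kg, ¥582,020.30):
Base rate for 7485.97.07 is 7.5% + ¥3.66/kg.
Origin Drenay qualifies under the Bralania–Drenay agreement and 7485.97.07 is covered: preferential rate Free applies instead.
The additional-duty order on 7485.97.07 targets Galova, not Drenay; it does not apply.
Duty = ¥582,020.30 × 0% = ¥0.00.
Total = ¥15,554.00 + ¥0.00 = ¥15,554.00.

¥15,554.00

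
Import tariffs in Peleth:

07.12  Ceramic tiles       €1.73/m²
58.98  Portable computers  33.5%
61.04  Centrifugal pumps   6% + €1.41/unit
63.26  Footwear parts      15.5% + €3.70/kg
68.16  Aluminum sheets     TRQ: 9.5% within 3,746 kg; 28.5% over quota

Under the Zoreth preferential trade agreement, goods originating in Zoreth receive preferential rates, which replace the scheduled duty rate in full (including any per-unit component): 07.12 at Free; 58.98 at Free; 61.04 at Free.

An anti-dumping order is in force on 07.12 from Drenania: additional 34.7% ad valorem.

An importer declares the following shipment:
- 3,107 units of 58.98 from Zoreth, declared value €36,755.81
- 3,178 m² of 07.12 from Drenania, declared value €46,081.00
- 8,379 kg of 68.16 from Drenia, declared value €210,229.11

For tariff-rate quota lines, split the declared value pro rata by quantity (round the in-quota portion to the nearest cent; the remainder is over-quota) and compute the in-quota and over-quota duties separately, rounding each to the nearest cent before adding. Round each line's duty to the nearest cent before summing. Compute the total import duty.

Line 1 (58.98, Zoreth, 3,107 units, €36,755.81):
Base rate for 58.98 is 33.5%.
Origin Zoreth qualifies under the Peleth–Zoreth agreement and 58.98 is covered: preferential rate Free applies instead.
Duty = €36,755.81 × 0% = €0.00.
Line 2 (07.12, Drenania, 3,178 m², €46,081.00):
Base rate for 07.12 is €1.73/m².
07.12 has an FTA preferential rate, but origin Drenania is not Zoreth; base rate stands.
Additional duty on 07.12 from Drenania: +34.7% ad valorem. Applied ad valorem rate = 34.7%.
Duty = €46,081.00 × 34.7% + 3,178 × €1.73 = €21,488.05.
Line 3 (68.16, Drenia, 8,379 kg, €210,229.11):
Code 68.16 is under a tariff-rate quota (threshold 3,746 kg). In-quota: 3,746 kg at 9.5%; over-quota: 4,633 kg at 28.5%.
Pro-rata value split: in-quota = €210,229.11 × 3,746/8,379 = €93,987.14; over-quota = €210,229.11 − €93,987.14 = €116,241.97.
In-quota duty = €93,987.14 × 9.5% = €8,928.78. Over-quota duty = €116,241.97 × 28.5% = €33,128.96.
Line duty = €8,928.78 + €33,128.96 = €42,057.74.
Total = €0.00 + €21,488.05 + €42,057.74 = €63,545.79.

€63,545.79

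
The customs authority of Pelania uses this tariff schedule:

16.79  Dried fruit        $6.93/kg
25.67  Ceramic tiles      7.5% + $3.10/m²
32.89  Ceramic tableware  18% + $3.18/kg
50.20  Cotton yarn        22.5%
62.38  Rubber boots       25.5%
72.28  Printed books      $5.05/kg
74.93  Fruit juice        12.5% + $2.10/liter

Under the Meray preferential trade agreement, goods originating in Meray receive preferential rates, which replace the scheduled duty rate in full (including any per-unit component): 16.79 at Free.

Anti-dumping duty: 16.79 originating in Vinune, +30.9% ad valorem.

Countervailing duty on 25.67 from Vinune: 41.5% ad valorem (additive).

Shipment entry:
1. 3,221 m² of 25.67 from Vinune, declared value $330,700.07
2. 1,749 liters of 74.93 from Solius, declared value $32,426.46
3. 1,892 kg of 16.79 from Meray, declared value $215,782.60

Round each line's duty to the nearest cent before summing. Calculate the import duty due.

$179,754.34

Line 1 (25.67, Vinune, 3,221 m², $330,700.07):
Base rate for 25.67 is 7.5% + $3.10/m².
Additional duty on 25.67 from Vinune: +41.5%. Applied ad valorem rate: 7.5% + 41.5% = 49%.
Duty = $330,700.07 × 49% + 3,221 × $3.10 = $172,028.13.
Line 2 (74.93, Solius, 1,749 liters, $32,426.46):
Base rate for 74.93 is 12.5% + $2.10/liter.
Duty = $32,426.46 × 12.5% + 1,749 × $2.10 = $7,726.21.
Line 3 (16.79, Meray, 1,892 kg, $215,782.60):
Base rate for 16.79 is $6.93/kg.
Origin Meray qualifies under the Pelania–Meray agreement and 16.79 is covered: preferential rate Free applies instead.
The additional-duty order on 16.79 targets Vinune, not Meray; it does not apply.
Duty = $215,782.60 × 0% = $0.00.
Total = $172,028.13 + $7,726.21 + $0.00 = $179,754.34.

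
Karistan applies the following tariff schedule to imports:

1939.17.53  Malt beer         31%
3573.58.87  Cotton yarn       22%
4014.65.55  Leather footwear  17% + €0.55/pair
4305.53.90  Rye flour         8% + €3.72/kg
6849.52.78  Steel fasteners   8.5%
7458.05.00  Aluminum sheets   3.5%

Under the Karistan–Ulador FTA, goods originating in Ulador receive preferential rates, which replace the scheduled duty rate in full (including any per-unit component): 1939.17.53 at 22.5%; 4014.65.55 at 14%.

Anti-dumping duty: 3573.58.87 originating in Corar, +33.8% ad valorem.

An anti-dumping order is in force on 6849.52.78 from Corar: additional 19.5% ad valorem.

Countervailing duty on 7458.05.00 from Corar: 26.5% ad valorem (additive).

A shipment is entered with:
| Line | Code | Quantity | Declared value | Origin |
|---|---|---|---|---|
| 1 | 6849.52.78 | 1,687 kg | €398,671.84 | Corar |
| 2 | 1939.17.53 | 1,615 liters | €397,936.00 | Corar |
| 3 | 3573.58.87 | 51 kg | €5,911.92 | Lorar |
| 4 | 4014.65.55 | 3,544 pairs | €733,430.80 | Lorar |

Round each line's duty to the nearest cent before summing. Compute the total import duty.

Line 1 (6849.52.78, Corar, 1,687 kg, €398,671.84):
Base rate for 6849.52.78 is 8.5%.
Additional duty on 6849.52.78 from Corar: +19.5%. Applied ad valorem rate: 8.5% + 19.5% = 28%.
Duty = €398,671.84 × 28% = €111,628.12.
Line 2 (1939.17.53, Corar, 1,615 liters, €397,936.00):
Base rate for 1939.17.53 is 31%.
1939.17.53 has an FTA preferential rate, but origin Corar is not Ulador; base rate stands.
Duty = €397,936.00 × 31% = €123,360.16.
Line 3 (3573.58.87, Lorar, 51 kg, €5,911.92):
Base rate for 3573.58.87 is 22%.
The additional-duty order on 3573.58.87 targets Corar, not Lorar; it does not apply.
Duty = €5,911.92 × 22% = €1,300.62.
Line 4 (4014.65.55, Lorar, 3,544 pairs, €733,430.80):
Base rate for 4014.65.55 is 17% + €0.55/pair.
4014.65.55 has an FTA preferential rate, but origin Lorar is not Ulador; base rate stands.
Duty = €733,430.80 × 17% + 3,544 × €0.55 = €126,632.44.
Total = €111,628.12 + €123,360.16 + €1,300.62 + €126,632.44 = €362,921.34.

€362,921.34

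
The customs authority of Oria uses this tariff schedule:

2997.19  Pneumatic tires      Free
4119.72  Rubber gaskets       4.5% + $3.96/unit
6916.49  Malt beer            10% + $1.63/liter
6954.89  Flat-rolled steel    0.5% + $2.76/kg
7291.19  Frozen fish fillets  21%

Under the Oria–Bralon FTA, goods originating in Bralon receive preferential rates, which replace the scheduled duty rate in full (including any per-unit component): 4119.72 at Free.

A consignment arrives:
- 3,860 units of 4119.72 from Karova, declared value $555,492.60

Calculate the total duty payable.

$40,282.77

Line 1 (4119.72, Karova, 3,860 units, $555,492.60):
Base rate for 4119.72 is 4.5% + $3.96/unit.
4119.72 has an FTA preferential rate, but origin Karova is not Bralon; base rate stands.
Duty = $555,492.60 × 4.5% + 3,860 × $3.96 = $40,282.77.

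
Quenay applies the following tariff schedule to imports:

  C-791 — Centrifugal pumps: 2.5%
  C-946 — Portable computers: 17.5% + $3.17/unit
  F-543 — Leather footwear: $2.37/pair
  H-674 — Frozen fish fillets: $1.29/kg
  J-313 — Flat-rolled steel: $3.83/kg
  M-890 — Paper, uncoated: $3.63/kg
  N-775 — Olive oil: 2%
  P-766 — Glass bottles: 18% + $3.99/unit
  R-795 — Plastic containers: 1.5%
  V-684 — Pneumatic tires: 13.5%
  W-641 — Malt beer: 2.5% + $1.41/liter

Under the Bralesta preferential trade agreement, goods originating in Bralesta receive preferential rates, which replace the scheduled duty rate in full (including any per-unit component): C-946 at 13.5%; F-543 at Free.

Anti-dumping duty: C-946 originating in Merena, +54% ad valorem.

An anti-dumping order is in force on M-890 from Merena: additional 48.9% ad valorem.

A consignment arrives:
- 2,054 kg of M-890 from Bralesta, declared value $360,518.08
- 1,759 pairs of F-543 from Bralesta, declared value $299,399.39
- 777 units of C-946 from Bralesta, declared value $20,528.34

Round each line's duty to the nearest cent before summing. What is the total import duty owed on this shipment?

Line 1 (M-890, Bralesta, 2,054 kg, $360,518.08):
Base rate for M-890 is $3.63/kg.
Origin Bralesta is the FTA partner but M-890 is not on the preference list; base rate stands.
The additional-duty order on M-890 targets Merena, not Bralesta; it does not apply.
Duty = 2,054 × $3.63 = $7,456.02.
Line 2 (F-543, Bralesta, 1,759 pairs, $299,399.39):
Base rate for F-543 is $2.37/pair.
Origin Bralesta qualifies under the Quenay–Bralesta agreement and F-543 is covered: preferential rate Free applies instead.
Duty = $299,399.39 × 0% = $0.00.
Line 3 (C-946, Bralesta, 777 units, $20,528.34):
Base rate for C-946 is 17.5% + $3.17/unit.
Origin Bralesta qualifies under the Quenay–Bralesta agreement and C-946 is covered: preferential rate 13.5% applies instead.
The additional-duty order on C-946 targets Merena, not Bralesta; it does not apply.
Duty = $20,528.34 × 13.5% = $2,771.33.
Total = $7,456.02 + $0.00 + $2,771.33 = $10,227.35.

$10,227.35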